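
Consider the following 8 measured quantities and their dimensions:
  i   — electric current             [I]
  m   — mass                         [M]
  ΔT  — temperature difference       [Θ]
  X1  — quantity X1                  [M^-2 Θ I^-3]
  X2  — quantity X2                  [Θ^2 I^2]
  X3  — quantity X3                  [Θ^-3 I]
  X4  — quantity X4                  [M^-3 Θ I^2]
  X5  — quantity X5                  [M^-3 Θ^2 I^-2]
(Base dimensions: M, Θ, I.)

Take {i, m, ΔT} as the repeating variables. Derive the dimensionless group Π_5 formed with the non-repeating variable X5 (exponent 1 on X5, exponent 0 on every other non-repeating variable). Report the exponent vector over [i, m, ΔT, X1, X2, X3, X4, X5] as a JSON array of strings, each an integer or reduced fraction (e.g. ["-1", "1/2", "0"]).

Write exponents as rows M,Θ,I / cols i,m,ΔT,X1,X2,X3,X4,X5:
  M: [ 0  1  0 -2  0  0 -3 -3]
  Θ: [ 0  0  1  1  2 -3  1  2]
  I: [ 1  0  0 -3  2  1  2 -2]
RREF → pivots at {i,m,ΔT} ⇒ r = 3
Repeat: i,m,ΔT; free: X1,X2,X3,X4,X5
RREF:
  r0: [   1    0    0   -3    2    1    2   -2]
  r1: [   0    1    0   -2    0    0   -3   -3]
  r2: [   0    0    1    1    2   -3    1    2]
Fix exponent of X5 at 1, X1 at 0, X2 at 0, X3 at 0, X4 at 0; solve each RREF row for its pivot's exponent:
  r0: exp(i) + (-2)·1 = 0 ⇒ exp(i) = 2
  r1: exp(m) + (-3)·1 = 0 ⇒ exp(m) = 3
  r2: exp(ΔT) + (2)·1 = 0 ⇒ exp(ΔT) = -2
Π_5 = i^2 · m^3 · ΔT^-2 · X5

["2", "3", "-2", "0", "0", "0", "0", "1"]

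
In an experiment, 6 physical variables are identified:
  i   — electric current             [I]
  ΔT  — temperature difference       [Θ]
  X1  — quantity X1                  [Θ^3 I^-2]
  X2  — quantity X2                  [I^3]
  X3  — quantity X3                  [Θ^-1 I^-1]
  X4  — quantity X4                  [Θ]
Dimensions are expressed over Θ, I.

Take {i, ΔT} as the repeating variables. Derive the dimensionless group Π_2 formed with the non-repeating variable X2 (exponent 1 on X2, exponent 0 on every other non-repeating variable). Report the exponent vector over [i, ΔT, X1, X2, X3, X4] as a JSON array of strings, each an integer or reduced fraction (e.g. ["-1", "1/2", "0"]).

Dimensional matrix (Θ×I by i×ΔT×X1×X2×X3×X4):
  Θ: [ 0  1  3  0 -1  1]
  I: [ 1  0 -2  3 -1  0]
Echelon form has 2 nonzero rows (pivots: i,ΔT)
Pivot set = {i,ΔT}, free = {X1,X2,X3,X4}
RREF:
  r0: [   1    0   -2    3   -1    0]
  r1: [   0    1    3    0   -1    1]
Fix exponent of X2 at 1, X1 at 0, X3 at 0, X4 at 0; solve each RREF row for its pivot's exponent:
  r0: exp(i) + (3)·1 = 0 ⇒ exp(i) = -3
  r1: exp(ΔT) + (0)·1 = 0 ⇒ exp(ΔT) = 0
Π_2 = i^-3 · X2

["-3", "0", "0", "1", "0", "0"]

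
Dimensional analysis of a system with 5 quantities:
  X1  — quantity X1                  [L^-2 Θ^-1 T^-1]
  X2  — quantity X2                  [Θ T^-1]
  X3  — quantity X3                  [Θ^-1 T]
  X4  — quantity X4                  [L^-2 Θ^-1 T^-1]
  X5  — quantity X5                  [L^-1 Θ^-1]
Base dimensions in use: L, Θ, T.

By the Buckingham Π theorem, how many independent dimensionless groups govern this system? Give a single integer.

3

Write exponents as rows L,Θ,T / cols X1,X2,X3,X4,X5:
  L: [-2  0  0 -2 -1]
  Θ: [-1  1 -1 -1 -1]
  T: [-1 -1  1 -1  0]
RREF → pivots at {X1,X2} ⇒ r = 2
Π count = n − r = 5 − 2 = 3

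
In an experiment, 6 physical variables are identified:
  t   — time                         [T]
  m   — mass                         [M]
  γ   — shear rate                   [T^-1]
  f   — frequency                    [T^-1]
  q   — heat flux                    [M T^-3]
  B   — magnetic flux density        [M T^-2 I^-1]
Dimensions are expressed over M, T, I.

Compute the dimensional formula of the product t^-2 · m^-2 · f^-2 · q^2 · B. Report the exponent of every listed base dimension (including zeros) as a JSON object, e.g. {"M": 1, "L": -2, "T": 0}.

Exponent matrix [M,T,I] × [t,m,γ,f,q,B]:
  M: [ 0  1  0  0  1  1]
  T: [ 1  0 -1 -1 -3 -2]
  I: [ 0  0  0  0  0 -1]
  [M]: (-2)·0+(-2)·1+(-2)·0+(2)·1+(1)·1 = 1
  [T]: (-2)·1+(-2)·0+(-2)·-1+(2)·-3+(1)·-2 = -8
  [I]: (-2)·0+(-2)·0+(-2)·0+(2)·0+(1)·-1 = -1
⇒ M T^-8 I^-1

{"M": 1, "T": -8, "I": -1}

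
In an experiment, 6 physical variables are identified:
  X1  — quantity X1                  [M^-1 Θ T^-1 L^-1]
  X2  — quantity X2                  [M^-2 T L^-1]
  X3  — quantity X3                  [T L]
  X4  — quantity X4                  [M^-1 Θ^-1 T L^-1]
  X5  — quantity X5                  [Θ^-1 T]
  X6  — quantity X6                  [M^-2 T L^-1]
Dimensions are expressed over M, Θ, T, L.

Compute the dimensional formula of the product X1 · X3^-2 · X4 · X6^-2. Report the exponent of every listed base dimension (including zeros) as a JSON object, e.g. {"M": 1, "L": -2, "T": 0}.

{"M": 2, "Θ": 0, "T": -4, "L": -2}

Dimensional matrix (M×Θ×T×L by X1×X2×X3×X4×X5×X6):
  M: [-1 -2  0 -1  0 -2]
  Θ: [ 1  0  0 -1 -1  0]
  T: [-1  1  1  1  1  1]
  L: [-1 -1  1 -1  0 -1]
  [M]: (1)·-1+(-2)·0+(1)·-1+(-2)·-2 = 2
  [Θ]: (1)·1+(-2)·0+(1)·-1+(-2)·0 = 0
  [T]: (1)·-1+(-2)·1+(1)·1+(-2)·1 = -4
  [L]: (1)·-1+(-2)·1+(1)·-1+(-2)·-1 = -2
⇒ M^2 T^-4 L^-2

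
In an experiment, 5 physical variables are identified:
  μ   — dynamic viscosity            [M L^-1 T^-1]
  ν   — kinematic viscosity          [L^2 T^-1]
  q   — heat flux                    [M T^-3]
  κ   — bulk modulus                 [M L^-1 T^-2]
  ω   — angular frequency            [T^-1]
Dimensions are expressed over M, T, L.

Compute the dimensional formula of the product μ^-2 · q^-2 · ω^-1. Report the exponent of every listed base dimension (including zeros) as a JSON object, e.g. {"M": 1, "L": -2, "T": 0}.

Exponent matrix [M,T,L] × [μ,ν,q,κ,ω]:
  M: [ 1  0  1  1  0]
  T: [-1 -1 -3 -2 -1]
  L: [-1  2  0 -1  0]
  [M]: (-2)·1+(-2)·1+(-1)·0 = -4
  [T]: (-2)·-1+(-2)·-3+(-1)·-1 = 9
  [L]: (-2)·-1+(-2)·0+(-1)·0 = 2
⇒ M^-4 T^9 L^2

{"M": -4, "T": 9, "L": 2}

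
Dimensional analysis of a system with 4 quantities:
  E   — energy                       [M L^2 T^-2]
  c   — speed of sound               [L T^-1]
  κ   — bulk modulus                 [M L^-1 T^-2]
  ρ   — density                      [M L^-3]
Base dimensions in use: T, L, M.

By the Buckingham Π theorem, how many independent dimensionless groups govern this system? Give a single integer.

1

Dimensional matrix (T×L×M by E×c×κ×ρ):
  T: [-2 -1 -2  0]
  L: [ 2  1 -1 -3]
  M: [ 1  0  1  1]
RREF → pivots at {E,c,κ} ⇒ r = 3
4 vars − rank 3 = 1 Π group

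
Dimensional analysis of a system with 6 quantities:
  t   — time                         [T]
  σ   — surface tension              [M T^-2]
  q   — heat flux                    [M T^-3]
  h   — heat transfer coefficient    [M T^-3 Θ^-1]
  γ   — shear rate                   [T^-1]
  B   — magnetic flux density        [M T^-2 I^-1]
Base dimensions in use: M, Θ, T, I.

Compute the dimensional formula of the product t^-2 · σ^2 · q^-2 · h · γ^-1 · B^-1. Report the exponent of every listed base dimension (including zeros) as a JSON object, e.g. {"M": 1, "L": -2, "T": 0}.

{"M": 0, "Θ": -1, "T": 0, "I": 1}

Write exponents as rows M,Θ,T,I / cols t,σ,q,h,γ,B:
  M: [ 0  1  1  1  0  1]
  Θ: [ 0  0  0 -1  0  0]
  T: [ 1 -2 -3 -3 -1 -2]
  I: [ 0  0  0  0  0 -1]
  [M]: (-2)·0+(2)·1+(-2)·1+(1)·1+(-1)·0+(-1)·1 = 0
  [Θ]: (-2)·0+(2)·0+(-2)·0+(1)·-1+(-1)·0+(-1)·0 = -1
  [T]: (-2)·1+(2)·-2+(-2)·-3+(1)·-3+(-1)·-1+(-1)·-2 = 0
  [I]: (-2)·0+(2)·0+(-2)·0+(1)·0+(-1)·0+(-1)·-1 = 1
⇒ Θ^-1 I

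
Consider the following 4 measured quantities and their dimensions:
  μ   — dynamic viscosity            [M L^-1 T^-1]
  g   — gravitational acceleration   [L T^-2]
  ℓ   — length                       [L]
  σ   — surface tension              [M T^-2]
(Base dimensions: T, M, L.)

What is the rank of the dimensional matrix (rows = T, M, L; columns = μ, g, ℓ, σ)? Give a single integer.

Write exponents as rows T,M,L / cols μ,g,ℓ,σ:
  T: [-1 -2  0 -2]
  M: [ 1  0  0  1]
  L: [-1  1  1  0]
RREF → pivots at {μ,g,ℓ} ⇒ r = 3

3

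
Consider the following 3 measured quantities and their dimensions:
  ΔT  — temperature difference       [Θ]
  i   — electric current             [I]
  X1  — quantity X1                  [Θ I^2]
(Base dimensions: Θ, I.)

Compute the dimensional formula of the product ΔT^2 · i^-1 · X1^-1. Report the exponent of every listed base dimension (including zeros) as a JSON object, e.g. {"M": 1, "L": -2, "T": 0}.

{"Θ": 1, "I": -3}

Write exponents as rows Θ,I / cols ΔT,i,X1:
  Θ: [ 1  0  1]
  I: [ 0  1  2]
  [Θ]: (2)·1+(-1)·0+(-1)·1 = 1
  [I]: (2)·0+(-1)·1+(-1)·2 = -3
⇒ Θ I^-3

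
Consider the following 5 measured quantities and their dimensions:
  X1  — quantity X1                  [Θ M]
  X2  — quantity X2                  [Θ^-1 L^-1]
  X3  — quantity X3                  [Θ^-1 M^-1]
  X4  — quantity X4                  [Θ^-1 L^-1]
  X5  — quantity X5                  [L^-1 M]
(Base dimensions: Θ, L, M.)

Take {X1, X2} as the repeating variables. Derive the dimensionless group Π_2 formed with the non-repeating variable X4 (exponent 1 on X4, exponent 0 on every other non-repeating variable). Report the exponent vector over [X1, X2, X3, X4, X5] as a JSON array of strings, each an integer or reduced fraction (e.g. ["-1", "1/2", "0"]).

["0", "-1", "0", "1", "0"]

Write exponents as rows Θ,L,M / cols X1,X2,X3,X4,X5:
  Θ: [ 1 -1 -1 -1  0]
  L: [ 0 -1  0 -1 -1]
  M: [ 1  0 -1  0  1]
RREF → pivots at {X1,X2} ⇒ r = 2
Repeat: X1,X2; free: X3,X4,X5
RREF:
  r0: [   1    0   -1    0    1]
  r1: [   0    1    0    1    1]
  r2: [   0    0    0    0    0]
Fix exponent of X4 at 1, X3 at 0, X5 at 0; solve each RREF row for its pivot's exponent:
  r0: exp(X1) + (0)·1 = 0 ⇒ exp(X1) = 0
  r1: exp(X2) + (1)·1 = 0 ⇒ exp(X2) = -1
Π_2 = X2^-1 · X4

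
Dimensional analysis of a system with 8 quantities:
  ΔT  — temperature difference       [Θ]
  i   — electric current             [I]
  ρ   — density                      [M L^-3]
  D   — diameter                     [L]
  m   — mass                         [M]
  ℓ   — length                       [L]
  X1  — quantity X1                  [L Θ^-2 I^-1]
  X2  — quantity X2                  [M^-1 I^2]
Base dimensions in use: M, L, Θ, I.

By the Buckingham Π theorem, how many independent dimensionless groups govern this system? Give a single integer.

4

Write exponents as rows M,L,Θ,I / cols ΔT,i,ρ,D,m,ℓ,X1,X2:
  M: [ 0  0  1  0  1  0  0 -1]
  L: [ 0  0 -3  1  0  1  1  0]
  Θ: [ 1  0  0  0  0  0 -2  0]
  I: [ 0  1  0  0  0  0 -1  2]
Echelon form has 4 nonzero rows (pivots: ΔT,i,ρ,D)
Π count = n − r = 8 − 4 = 4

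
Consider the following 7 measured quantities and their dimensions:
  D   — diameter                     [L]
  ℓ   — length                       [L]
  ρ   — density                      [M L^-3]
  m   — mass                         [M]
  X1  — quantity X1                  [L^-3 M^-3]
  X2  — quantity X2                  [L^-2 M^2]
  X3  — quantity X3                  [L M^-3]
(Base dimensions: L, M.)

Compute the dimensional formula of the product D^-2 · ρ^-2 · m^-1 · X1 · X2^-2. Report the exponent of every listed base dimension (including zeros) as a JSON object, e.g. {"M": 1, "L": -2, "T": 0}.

Exponent matrix [L,M] × [D,ℓ,ρ,m,X1,X2,X3]:
  L: [ 1  1 -3  0 -3 -2  1]
  M: [ 0  0  1  1 -3  2 -3]
  [L]: (-2)·1+(-2)·-3+(-1)·0+(1)·-3+(-2)·-2 = 5
  [M]: (-2)·0+(-2)·1+(-1)·1+(1)·-3+(-2)·2 = -10
⇒ L^5 M^-10

{"L": 5, "M": -10}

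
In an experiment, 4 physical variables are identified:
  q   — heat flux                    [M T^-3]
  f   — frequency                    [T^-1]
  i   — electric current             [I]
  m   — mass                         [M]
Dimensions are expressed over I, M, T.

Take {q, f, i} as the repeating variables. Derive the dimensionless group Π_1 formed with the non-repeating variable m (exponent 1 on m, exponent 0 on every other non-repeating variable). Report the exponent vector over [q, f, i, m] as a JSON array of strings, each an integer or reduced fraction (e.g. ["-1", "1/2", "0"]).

["-1", "3", "0", "1"]

Dimensional matrix (I×M×T by q×f×i×m):
  I: [ 0  0  1  0]
  M: [ 1  0  0  1]
  T: [-3 -1  0  0]
Row reduction gives pivot columns q,f,i; rank = 3
Repeat: q,f,i; free: m
RREF:
  r0: [   1    0    0    1]
  r1: [   0    1    0   -3]
  r2: [   0    0    1    0]
Fix exponent of m at 1; solve each RREF row for its pivot's exponent:
  r0: exp(q) + (1)·1 = 0 ⇒ exp(q) = -1
  r1: exp(f) + (-3)·1 = 0 ⇒ exp(f) = 3
  r2: exp(i) + (0)·1 = 0 ⇒ exp(i) = 0
Π_1 = q^-1 · f^3 · m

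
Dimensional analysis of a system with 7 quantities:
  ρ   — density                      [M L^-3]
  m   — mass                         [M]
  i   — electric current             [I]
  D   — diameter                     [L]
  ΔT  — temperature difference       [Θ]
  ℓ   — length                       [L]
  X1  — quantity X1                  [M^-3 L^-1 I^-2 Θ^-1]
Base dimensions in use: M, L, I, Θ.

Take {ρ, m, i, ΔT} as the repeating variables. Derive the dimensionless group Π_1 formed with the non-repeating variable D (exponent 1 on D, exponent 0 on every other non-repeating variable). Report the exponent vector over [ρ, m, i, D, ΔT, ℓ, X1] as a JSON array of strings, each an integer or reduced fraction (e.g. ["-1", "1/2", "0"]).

["1/3", "-1/3", "0", "1", "0", "0", "0"]

Exponent matrix [M,L,I,Θ] × [ρ,m,i,D,ΔT,ℓ,X1]:
  M: [ 1  1  0  0  0  0 -3]
  L: [-3  0  0  1  0  1 -1]
  I: [ 0  0  1  0  0  0 -2]
  Θ: [ 0  0  0  0  1  0 -1]
Echelon form has 4 nonzero rows (pivots: ρ,m,i,ΔT)
Repeat: ρ,m,i,ΔT; free: D,ℓ,X1
RREF:
  r0: [   1    0    0 -1/3    0 -1/3  1/3]
  r1: [   0    1    0  1/3    0  1/3 -10/3]
  r2: [   0    0    1    0    0    0   -2]
  r3: [   0    0    0    0    1    0   -1]
Fix exponent of D at 1, ℓ at 0, X1 at 0; solve each RREF row for its pivot's exponent:
  r0: exp(ρ) + (-1/3)·1 = 0 ⇒ exp(ρ) = 1/3
  r1: exp(m) + (1/3)·1 = 0 ⇒ exp(m) = -1/3
  r2: exp(i) + (0)·1 = 0 ⇒ exp(i) = 0
  r3: exp(ΔT) + (0)·1 = 0 ⇒ exp(ΔT) = 0
Π_1 = ρ^(1/3) · m^(-1/3) · D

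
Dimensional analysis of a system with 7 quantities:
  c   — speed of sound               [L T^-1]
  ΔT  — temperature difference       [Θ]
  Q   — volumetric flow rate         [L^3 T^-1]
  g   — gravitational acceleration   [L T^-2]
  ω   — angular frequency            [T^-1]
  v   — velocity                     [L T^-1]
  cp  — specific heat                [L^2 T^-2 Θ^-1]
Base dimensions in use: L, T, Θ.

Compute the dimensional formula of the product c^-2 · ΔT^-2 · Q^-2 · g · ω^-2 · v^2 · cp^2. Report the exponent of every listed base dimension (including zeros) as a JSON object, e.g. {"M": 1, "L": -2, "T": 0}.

{"L": -1, "T": -2, "Θ": -4}

Exponent matrix [L,T,Θ] × [c,ΔT,Q,g,ω,v,cp]:
  L: [ 1  0  3  1  0  1  2]
  T: [-1  0 -1 -2 -1 -1 -2]
  Θ: [ 0  1  0  0  0  0 -1]
  [L]: (-2)·1+(-2)·0+(-2)·3+(1)·1+(-2)·0+(2)·1+(2)·2 = -1
  [T]: (-2)·-1+(-2)·0+(-2)·-1+(1)·-2+(-2)·-1+(2)·-1+(2)·-2 = -2
  [Θ]: (-2)·0+(-2)·1+(-2)·0+(1)·0+(-2)·0+(2)·0+(2)·-1 = -4
⇒ L^-1 T^-2 Θ^-4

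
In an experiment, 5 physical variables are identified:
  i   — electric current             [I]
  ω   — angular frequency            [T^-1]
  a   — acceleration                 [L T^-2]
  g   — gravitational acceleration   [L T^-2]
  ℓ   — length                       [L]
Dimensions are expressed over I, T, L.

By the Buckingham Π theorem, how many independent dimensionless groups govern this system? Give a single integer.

Write exponents as rows I,T,L / cols i,ω,a,g,ℓ:
  I: [ 1  0  0  0  0]
  T: [ 0 -1 -2 -2  0]
  L: [ 0  0  1  1  1]
Echelon form has 3 nonzero rows (pivots: i,ω,a)
5 vars − rank 3 = 2 Π groups

2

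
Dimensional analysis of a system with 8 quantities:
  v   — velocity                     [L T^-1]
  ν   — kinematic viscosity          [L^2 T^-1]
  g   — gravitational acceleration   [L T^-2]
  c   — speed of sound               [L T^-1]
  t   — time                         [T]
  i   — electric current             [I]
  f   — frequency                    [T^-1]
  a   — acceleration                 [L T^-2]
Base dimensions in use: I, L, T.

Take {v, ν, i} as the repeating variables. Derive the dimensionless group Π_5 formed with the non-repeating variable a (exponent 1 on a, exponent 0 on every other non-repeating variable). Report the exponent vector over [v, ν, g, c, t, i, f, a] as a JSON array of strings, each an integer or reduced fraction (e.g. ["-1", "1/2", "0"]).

Write exponents as rows I,L,T / cols v,ν,g,c,t,i,f,a:
  I: [ 0  0  0  0  0  1  0  0]
  L: [ 1  2  1  1  0  0  0  1]
  T: [-1 -1 -2 -1  1  0 -1 -2]
Row reduction gives pivot columns v,ν,i; rank = 3
Repeat: v,ν,i; free: g,c,t,f,a
RREF:
  r0: [   1    0    3    1   -2    0    2    3]
  r1: [   0    1   -1    0    1    0   -1   -1]
  r2: [   0    0    0    0    0    1    0    0]
Fix exponent of a at 1, g at 0, c at 0, t at 0, f at 0; solve each RREF row for its pivot's exponent:
  r0: exp(v) + (3)·1 = 0 ⇒ exp(v) = -3
  r1: exp(ν) + (-1)·1 = 0 ⇒ exp(ν) = 1
  r2: exp(i) + (0)·1 = 0 ⇒ exp(i) = 0
Π_5 = v^-3 · ν · a

["-3", "1", "0", "0", "0", "0", "0", "1"]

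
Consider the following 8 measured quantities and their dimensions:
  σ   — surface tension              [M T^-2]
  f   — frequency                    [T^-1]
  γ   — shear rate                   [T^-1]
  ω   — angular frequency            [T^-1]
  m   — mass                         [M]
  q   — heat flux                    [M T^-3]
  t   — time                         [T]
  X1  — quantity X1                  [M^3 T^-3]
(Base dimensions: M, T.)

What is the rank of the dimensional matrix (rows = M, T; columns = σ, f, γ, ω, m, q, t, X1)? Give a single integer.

Write exponents as rows M,T / cols σ,f,γ,ω,m,q,t,X1:
  M: [ 1  0  0  0  1  1  0  3]
  T: [-2 -1 -1 -1  0 -3  1 -3]
Echelon form has 2 nonzero rows (pivots: σ,f)

2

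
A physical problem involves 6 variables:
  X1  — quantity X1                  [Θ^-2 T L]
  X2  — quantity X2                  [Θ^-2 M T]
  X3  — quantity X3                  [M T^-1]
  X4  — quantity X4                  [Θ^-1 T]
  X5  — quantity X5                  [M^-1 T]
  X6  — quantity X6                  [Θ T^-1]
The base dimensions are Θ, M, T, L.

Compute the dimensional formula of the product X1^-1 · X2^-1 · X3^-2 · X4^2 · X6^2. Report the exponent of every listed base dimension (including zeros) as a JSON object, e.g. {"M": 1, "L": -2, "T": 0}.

{"Θ": 4, "M": -3, "T": 0, "L": -1}

Write exponents as rows Θ,M,T,L / cols X1,X2,X3,X4,X5,X6:
  Θ: [-2 -2  0 -1  0  1]
  M: [ 0  1  1  0 -1  0]
  T: [ 1  1 -1  1  1 -1]
  L: [ 1  0  0  0  0  0]
  [Θ]: (-1)·-2+(-1)·-2+(-2)·0+(2)·-1+(2)·1 = 4
  [M]: (-1)·0+(-1)·1+(-2)·1+(2)·0+(2)·0 = -3
  [T]: (-1)·1+(-1)·1+(-2)·-1+(2)·1+(2)·-1 = 0
  [L]: (-1)·1+(-1)·0+(-2)·0+(2)·0+(2)·0 = -1
⇒ Θ^4 M^-3 L^-1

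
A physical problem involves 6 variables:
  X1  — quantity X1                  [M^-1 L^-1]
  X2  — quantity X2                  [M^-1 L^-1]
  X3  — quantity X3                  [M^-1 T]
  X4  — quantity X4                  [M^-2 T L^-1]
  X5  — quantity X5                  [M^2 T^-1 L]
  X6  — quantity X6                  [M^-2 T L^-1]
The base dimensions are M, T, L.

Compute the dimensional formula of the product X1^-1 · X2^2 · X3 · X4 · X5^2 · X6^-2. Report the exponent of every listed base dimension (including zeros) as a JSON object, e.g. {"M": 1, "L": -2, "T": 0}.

Dimensional matrix (M×T×L by X1×X2×X3×X4×X5×X6):
  M: [-1 -1 -1 -2  2 -2]
  T: [ 0  0  1  1 -1  1]
  L: [-1 -1  0 -1  1 -1]
  [M]: (-1)·-1+(2)·-1+(1)·-1+(1)·-2+(2)·2+(-2)·-2 = 4
  [T]: (-1)·0+(2)·0+(1)·1+(1)·1+(2)·-1+(-2)·1 = -2
  [L]: (-1)·-1+(2)·-1+(1)·0+(1)·-1+(2)·1+(-2)·-1 = 2
⇒ M^4 T^-2 L^2

{"M": 4, "T": -2, "L": 2}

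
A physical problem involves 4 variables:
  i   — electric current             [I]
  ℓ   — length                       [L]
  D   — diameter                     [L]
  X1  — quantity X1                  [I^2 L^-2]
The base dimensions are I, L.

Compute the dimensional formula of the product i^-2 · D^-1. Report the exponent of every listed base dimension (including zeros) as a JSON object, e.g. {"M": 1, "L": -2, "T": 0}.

{"I": -2, "L": -1}

Write exponents as rows I,L / cols i,ℓ,D,X1:
  I: [ 1  0  0  2]
  L: [ 0  1  1 -2]
  [I]: (-2)·1+(-1)·0 = -2
  [L]: (-2)·0+(-1)·1 = -1
⇒ I^-2 L^-1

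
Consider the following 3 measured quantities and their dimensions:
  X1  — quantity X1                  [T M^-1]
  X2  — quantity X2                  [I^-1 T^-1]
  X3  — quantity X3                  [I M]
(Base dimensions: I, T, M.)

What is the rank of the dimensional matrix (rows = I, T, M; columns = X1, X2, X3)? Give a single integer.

Write exponents as rows I,T,M / cols X1,X2,X3:
  I: [ 0 -1  1]
  T: [ 1 -1  0]
  M: [-1  0  1]
Row reduction gives pivot columns X1,X2; rank = 2

2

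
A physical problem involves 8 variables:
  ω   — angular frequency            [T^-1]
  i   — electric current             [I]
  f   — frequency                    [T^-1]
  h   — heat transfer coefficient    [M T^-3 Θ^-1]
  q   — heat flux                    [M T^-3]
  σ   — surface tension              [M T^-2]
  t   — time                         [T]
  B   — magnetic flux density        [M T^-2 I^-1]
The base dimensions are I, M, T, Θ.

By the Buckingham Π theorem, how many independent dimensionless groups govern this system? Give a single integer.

Write exponents as rows I,M,T,Θ / cols ω,i,f,h,q,σ,t,B:
  I: [ 0  1  0  0  0  0  0 -1]
  M: [ 0  0  0  1  1  1  0  1]
  T: [-1  0 -1 -3 -3 -2  1 -2]
  Θ: [ 0  0  0 -1  0  0  0  0]
Echelon form has 4 nonzero rows (pivots: ω,i,h,q)
n=8, r=4 ⇒ 4 dimensionless groups

4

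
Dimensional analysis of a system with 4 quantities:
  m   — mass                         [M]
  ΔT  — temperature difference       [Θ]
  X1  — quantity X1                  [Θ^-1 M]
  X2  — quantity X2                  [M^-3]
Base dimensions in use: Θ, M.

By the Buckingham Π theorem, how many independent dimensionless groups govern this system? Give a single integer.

2

Exponent matrix [Θ,M] × [m,ΔT,X1,X2]:
  Θ: [ 0  1 -1  0]
  M: [ 1  0  1 -3]
Echelon form has 2 nonzero rows (pivots: m,ΔT)
4 vars − rank 2 = 2 Π groups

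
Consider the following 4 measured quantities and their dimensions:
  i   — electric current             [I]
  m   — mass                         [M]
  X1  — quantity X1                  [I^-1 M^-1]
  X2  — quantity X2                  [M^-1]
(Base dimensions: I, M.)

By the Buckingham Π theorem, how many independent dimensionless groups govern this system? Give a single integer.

Exponent matrix [I,M] × [i,m,X1,X2]:
  I: [ 1  0 -1  0]
  M: [ 0  1 -1 -1]
Row reduction gives pivot columns i,m; rank = 2
Π count = n − r = 4 − 2 = 2

2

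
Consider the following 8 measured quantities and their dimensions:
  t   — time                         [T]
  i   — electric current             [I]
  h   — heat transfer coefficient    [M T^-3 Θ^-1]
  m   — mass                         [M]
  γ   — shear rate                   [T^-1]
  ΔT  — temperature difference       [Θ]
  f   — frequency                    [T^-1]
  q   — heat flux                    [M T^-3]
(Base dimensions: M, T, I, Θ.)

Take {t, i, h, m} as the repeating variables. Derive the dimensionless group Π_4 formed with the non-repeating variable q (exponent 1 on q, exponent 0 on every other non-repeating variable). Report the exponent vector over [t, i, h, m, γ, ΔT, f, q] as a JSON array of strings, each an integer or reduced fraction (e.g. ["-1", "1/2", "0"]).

["3", "0", "0", "-1", "0", "0", "0", "1"]

Write exponents as rows M,T,I,Θ / cols t,i,h,m,γ,ΔT,f,q:
  M: [ 0  0  1  1  0  0  0  1]
  T: [ 1  0 -3  0 -1  0 -1 -3]
  I: [ 0  1  0  0  0  0  0  0]
  Θ: [ 0  0 -1  0  0  1  0  0]
Row reduction gives pivot columns t,i,h,m; rank = 4
Pivot set = {t,i,h,m}, free = {γ,ΔT,f,q}
RREF:
  r0: [   1    0    0    0   -1   -3   -1   -3]
  r1: [   0    1    0    0    0    0    0    0]
  r2: [   0    0    1    0    0   -1    0    0]
  r3: [   0    0    0    1    0    1    0    1]
Fix exponent of q at 1, γ at 0, ΔT at 0, f at 0; solve each RREF row for its pivot's exponent:
  r0: exp(t) + (-3)·1 = 0 ⇒ exp(t) = 3
  r1: exp(i) + (0)·1 = 0 ⇒ exp(i) = 0
  r2: exp(h) + (0)·1 = 0 ⇒ exp(h) = 0
  r3: exp(m) + (1)·1 = 0 ⇒ exp(m) = -1
Π_4 = t^3 · m^-1 · q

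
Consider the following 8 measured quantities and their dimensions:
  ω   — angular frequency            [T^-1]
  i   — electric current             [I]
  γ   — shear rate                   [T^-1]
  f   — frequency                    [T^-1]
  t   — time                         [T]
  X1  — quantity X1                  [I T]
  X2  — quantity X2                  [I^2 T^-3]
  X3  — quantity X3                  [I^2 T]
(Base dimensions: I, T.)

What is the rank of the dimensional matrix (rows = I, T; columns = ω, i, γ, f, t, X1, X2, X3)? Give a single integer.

2

Dimensional matrix (I×T by ω×i×γ×f×t×X1×X2×X3):
  I: [ 0  1  0  0  0  1  2  2]
  T: [-1  0 -1 -1  1  1 -3  1]
RREF → pivots at {ω,i} ⇒ r = 2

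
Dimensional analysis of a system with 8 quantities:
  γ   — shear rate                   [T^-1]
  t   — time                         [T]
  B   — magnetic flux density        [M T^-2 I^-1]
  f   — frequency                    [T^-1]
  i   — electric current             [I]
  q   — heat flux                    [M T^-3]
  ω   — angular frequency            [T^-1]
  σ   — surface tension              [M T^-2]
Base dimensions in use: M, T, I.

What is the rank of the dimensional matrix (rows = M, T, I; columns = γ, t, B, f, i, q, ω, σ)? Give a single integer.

3

Exponent matrix [M,T,I] × [γ,t,B,f,i,q,ω,σ]:
  M: [ 0  0  1  0  0  1  0  1]
  T: [-1  1 -2 -1  0 -3 -1 -2]
  I: [ 0  0 -1  0  1  0  0  0]
RREF → pivots at {γ,B,i} ⇒ r = 3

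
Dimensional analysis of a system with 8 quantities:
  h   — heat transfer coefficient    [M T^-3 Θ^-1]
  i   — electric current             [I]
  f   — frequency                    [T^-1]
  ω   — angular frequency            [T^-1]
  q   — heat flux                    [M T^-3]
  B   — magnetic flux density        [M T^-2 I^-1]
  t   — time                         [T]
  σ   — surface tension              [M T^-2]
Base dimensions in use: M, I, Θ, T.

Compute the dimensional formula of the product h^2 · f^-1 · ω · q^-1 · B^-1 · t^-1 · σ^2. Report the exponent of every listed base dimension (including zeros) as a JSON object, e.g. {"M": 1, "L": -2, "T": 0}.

Write exponents as rows M,I,Θ,T / cols h,i,f,ω,q,B,t,σ:
  M: [ 1  0  0  0  1  1  0  1]
  I: [ 0  1  0  0  0 -1  0  0]
  Θ: [-1  0  0  0  0  0  0  0]
  T: [-3  0 -1 -1 -3 -2  1 -2]
  [M]: (2)·1+(-1)·0+(1)·0+(-1)·1+(-1)·1+(-1)·0+(2)·1 = 2
  [I]: (2)·0+(-1)·0+(1)·0+(-1)·0+(-1)·-1+(-1)·0+(2)·0 = 1
  [Θ]: (2)·-1+(-1)·0+(1)·0+(-1)·0+(-1)·0+(-1)·0+(2)·0 = -2
  [T]: (2)·-3+(-1)·-1+(1)·-1+(-1)·-3+(-1)·-2+(-1)·1+(2)·-2 = -6
⇒ M^2 I Θ^-2 T^-6

{"M": 2, "I": 1, "Θ": -2, "T": -6}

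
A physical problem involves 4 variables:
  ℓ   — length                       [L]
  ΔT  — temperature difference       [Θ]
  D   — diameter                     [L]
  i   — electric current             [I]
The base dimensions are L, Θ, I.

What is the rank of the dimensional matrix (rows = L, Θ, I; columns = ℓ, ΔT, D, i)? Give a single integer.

3

Dimensional matrix (L×Θ×I by ℓ×ΔT×D×i):
  L: [ 1  0  1  0]
  Θ: [ 0  1  0  0]
  I: [ 0  0  0  1]
Row reduction gives pivot columns ℓ,ΔT,i; rank = 3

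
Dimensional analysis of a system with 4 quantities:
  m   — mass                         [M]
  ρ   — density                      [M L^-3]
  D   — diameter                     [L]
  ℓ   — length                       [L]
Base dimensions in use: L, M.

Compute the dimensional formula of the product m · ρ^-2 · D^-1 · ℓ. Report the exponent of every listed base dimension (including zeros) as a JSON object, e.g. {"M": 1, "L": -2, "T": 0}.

Dimensional matrix (L×M by m×ρ×D×ℓ):
  L: [ 0 -3  1  1]
  M: [ 1  1  0  0]
  [L]: (1)·0+(-2)·-3+(-1)·1+(1)·1 = 6
  [M]: (1)·1+(-2)·1+(-1)·0+(1)·0 = -1
⇒ L^6 M^-1

{"L": 6, "M": -1}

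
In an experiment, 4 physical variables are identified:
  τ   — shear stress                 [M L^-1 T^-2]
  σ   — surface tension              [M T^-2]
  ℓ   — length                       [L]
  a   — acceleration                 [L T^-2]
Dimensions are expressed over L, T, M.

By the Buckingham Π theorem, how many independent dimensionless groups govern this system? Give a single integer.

Write exponents as rows L,T,M / cols τ,σ,ℓ,a:
  L: [-1  0  1  1]
  T: [-2 -2  0 -2]
  M: [ 1  1  0  0]
Echelon form has 3 nonzero rows (pivots: τ,σ,a)
Π count = n − r = 4 − 3 = 1

1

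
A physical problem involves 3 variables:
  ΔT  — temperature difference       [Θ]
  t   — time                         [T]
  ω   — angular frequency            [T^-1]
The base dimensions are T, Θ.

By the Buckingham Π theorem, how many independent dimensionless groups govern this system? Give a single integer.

Exponent matrix [T,Θ] × [ΔT,t,ω]:
  T: [ 0  1 -1]
  Θ: [ 1  0  0]
RREF → pivots at {ΔT,t} ⇒ r = 2
n=3, r=2 ⇒ 1 dimensionless group

1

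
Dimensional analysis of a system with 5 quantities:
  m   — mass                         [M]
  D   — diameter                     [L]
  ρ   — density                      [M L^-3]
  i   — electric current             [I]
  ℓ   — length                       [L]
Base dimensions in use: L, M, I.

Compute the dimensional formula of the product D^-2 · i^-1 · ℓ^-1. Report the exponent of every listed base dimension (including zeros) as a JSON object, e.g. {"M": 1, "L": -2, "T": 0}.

Dimensional matrix (L×M×I by m×D×ρ×i×ℓ):
  L: [ 0  1 -3  0  1]
  M: [ 1  0  1  0  0]
  I: [ 0  0  0  1  0]
  [L]: (-2)·1+(-1)·0+(-1)·1 = -3
  [M]: (-2)·0+(-1)·0+(-1)·0 = 0
  [I]: (-2)·0+(-1)·1+(-1)·0 = -1
⇒ L^-3 I^-1

{"L": -3, "M": 0, "I": -1}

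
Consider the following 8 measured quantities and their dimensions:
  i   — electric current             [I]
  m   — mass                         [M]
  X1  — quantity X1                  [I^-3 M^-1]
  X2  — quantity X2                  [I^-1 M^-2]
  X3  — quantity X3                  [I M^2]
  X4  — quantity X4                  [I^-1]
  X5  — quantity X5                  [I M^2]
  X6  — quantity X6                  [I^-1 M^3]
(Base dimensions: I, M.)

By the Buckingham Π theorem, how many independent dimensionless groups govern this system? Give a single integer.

Write exponents as rows I,M / cols i,m,X1,X2,X3,X4,X5,X6:
  I: [ 1  0 -3 -1  1 -1  1 -1]
  M: [ 0  1 -1 -2  2  0  2  3]
RREF → pivots at {i,m} ⇒ r = 2
n=8, r=2 ⇒ 6 dimensionless groups

6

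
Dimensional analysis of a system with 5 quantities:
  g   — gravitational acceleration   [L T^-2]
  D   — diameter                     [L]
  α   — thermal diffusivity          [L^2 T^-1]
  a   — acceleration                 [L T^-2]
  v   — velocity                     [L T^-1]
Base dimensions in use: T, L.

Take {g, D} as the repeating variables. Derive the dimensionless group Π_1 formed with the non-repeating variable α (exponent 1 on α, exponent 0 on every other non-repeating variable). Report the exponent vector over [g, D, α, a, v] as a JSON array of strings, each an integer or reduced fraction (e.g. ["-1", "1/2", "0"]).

["-1/2", "-3/2", "1", "0", "0"]

Write exponents as rows T,L / cols g,D,α,a,v:
  T: [-2  0 -1 -2 -1]
  L: [ 1  1  2  1  1]
Echelon form has 2 nonzero rows (pivots: g,D)
Pivot set = {g,D}, free = {α,a,v}
RREF:
  r0: [   1    0  1/2    1  1/2]
  r1: [   0    1  3/2    0  1/2]
Fix exponent of α at 1, a at 0, v at 0; solve each RREF row for its pivot's exponent:
  r0: exp(g) + (1/2)·1 = 0 ⇒ exp(g) = -1/2
  r1: exp(D) + (3/2)·1 = 0 ⇒ exp(D) = -3/2
Π_1 = g^(-1/2) · D^(-3/2) · α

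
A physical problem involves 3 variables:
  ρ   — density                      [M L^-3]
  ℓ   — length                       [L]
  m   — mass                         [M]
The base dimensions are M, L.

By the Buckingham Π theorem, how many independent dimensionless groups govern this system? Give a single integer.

Exponent matrix [M,L] × [ρ,ℓ,m]:
  M: [ 1  0  1]
  L: [-3  1  0]
Echelon form has 2 nonzero rows (pivots: ρ,ℓ)
Π count = n − r = 3 − 2 = 1

1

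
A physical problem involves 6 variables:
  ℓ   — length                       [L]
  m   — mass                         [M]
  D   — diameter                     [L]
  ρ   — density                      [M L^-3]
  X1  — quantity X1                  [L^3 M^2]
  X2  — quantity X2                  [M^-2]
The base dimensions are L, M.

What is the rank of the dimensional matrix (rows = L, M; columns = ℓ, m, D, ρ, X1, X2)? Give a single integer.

2

Write exponents as rows L,M / cols ℓ,m,D,ρ,X1,X2:
  L: [ 1  0  1 -3  3  0]
  M: [ 0  1  0  1  2 -2]
RREF → pivots at {ℓ,m} ⇒ r = 2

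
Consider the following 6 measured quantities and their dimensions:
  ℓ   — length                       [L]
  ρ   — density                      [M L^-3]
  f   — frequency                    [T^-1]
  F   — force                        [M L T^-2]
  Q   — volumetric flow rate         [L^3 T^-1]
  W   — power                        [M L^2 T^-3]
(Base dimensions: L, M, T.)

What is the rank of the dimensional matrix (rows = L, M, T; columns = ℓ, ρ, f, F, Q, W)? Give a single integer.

3

Write exponents as rows L,M,T / cols ℓ,ρ,f,F,Q,W:
  L: [ 1 -3  0  1  3  2]
  M: [ 0  1  0  1  0  1]
  T: [ 0  0 -1 -2 -1 -3]
RREF → pivots at {ℓ,ρ,f} ⇒ r = 3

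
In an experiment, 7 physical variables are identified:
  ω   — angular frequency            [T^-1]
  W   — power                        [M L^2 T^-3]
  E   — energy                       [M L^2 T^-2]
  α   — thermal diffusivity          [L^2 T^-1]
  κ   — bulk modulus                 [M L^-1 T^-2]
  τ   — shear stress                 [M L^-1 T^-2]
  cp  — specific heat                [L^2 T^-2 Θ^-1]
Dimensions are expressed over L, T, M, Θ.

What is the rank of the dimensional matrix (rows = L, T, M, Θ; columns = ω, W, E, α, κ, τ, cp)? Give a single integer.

4

Write exponents as rows L,T,M,Θ / cols ω,W,E,α,κ,τ,cp:
  L: [ 0  2  2  2 -1 -1  2]
  T: [-1 -3 -2 -1 -2 -2 -2]
  M: [ 0  1  1  0  1  1  0]
  Θ: [ 0  0  0  0  0  0 -1]
Row reduction gives pivot columns ω,W,α,cp; rank = 4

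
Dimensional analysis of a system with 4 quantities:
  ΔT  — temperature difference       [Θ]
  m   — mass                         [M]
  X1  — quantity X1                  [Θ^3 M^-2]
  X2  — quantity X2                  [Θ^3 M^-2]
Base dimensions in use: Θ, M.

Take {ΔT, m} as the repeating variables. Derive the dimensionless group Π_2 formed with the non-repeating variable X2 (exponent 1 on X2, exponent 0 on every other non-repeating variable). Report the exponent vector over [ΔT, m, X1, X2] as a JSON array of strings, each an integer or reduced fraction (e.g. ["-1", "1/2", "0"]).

Dimensional matrix (Θ×M by ΔT×m×X1×X2):
  Θ: [ 1  0  3  3]
  M: [ 0  1 -2 -2]
Echelon form has 2 nonzero rows (pivots: ΔT,m)
Repeat: ΔT,m; free: X1,X2
RREF:
  r0: [   1    0    3    3]
  r1: [   0    1   -2   -2]
Fix exponent of X2 at 1, X1 at 0; solve each RREF row for its pivot's exponent:
  r0: exp(ΔT) + (3)·1 = 0 ⇒ exp(ΔT) = -3
  r1: exp(m) + (-2)·1 = 0 ⇒ exp(m) = 2
Π_2 = ΔT^-3 · m^2 · X2

["-3", "2", "0", "1"]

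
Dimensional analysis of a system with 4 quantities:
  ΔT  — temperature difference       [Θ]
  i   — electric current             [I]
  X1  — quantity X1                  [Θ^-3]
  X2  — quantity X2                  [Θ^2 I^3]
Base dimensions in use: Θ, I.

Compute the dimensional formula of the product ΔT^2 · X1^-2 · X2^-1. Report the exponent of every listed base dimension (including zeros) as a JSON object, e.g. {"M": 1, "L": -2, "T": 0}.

Write exponents as rows Θ,I / cols ΔT,i,X1,X2:
  Θ: [ 1  0 -3  2]
  I: [ 0  1  0  3]
  [Θ]: (2)·1+(-2)·-3+(-1)·2 = 6
  [I]: (2)·0+(-2)·0+(-1)·3 = -3
⇒ Θ^6 I^-3

{"Θ": 6, "I": -3}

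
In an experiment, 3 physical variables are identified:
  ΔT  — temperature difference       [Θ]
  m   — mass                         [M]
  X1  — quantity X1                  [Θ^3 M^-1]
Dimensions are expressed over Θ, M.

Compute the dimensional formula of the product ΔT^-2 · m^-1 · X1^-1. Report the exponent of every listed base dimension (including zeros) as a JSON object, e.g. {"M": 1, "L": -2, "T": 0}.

Exponent matrix [Θ,M] × [ΔT,m,X1]:
  Θ: [ 1  0  3]
  M: [ 0  1 -1]
  [Θ]: (-2)·1+(-1)·0+(-1)·3 = -5
  [M]: (-2)·0+(-1)·1+(-1)·-1 = 0
⇒ Θ^-5

{"Θ": -5, "M": 0}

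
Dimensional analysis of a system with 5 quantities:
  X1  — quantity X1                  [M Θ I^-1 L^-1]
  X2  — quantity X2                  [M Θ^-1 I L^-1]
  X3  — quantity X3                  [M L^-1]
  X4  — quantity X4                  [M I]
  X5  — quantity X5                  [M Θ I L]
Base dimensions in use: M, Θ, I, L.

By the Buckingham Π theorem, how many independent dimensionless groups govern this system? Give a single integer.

2

Exponent matrix [M,Θ,I,L] × [X1,X2,X3,X4,X5]:
  M: [ 1  1  1  1  1]
  Θ: [ 1 -1  0  0  1]
  I: [-1  1  0  1  1]
  L: [-1 -1 -1  0  1]
Row reduction gives pivot columns X1,X2,X4; rank = 3
Π count = n − r = 5 − 3 = 2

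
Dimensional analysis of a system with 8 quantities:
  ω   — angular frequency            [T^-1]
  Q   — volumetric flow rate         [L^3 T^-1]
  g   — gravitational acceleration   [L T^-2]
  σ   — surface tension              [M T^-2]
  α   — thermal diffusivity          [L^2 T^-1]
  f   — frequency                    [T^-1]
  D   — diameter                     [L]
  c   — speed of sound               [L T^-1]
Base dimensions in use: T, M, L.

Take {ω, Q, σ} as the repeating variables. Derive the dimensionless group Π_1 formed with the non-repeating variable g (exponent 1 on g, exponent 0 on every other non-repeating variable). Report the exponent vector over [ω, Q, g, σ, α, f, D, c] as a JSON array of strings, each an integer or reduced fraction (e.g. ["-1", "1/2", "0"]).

["-5/3", "-1/3", "1", "0", "0", "0", "0", "0"]

Exponent matrix [T,M,L] × [ω,Q,g,σ,α,f,D,c]:
  T: [-1 -1 -2 -2 -1 -1  0 -1]
  M: [ 0  0  0  1  0  0  0  0]
  L: [ 0  3  1  0  2  0  1  1]
Row reduction gives pivot columns ω,Q,σ; rank = 3
Pivot set = {ω,Q,σ}, free = {g,α,f,D,c}
RREF:
  r0: [   1    0  5/3    0  1/3    1 -1/3  2/3]
  r1: [   0    1  1/3    0  2/3    0  1/3  1/3]
  r2: [   0    0    0    1    0    0    0    0]
Fix exponent of g at 1, α at 0, f at 0, D at 0, c at 0; solve each RREF row for its pivot's exponent:
  r0: exp(ω) + (5/3)·1 = 0 ⇒ exp(ω) = -5/3
  r1: exp(Q) + (1/3)·1 = 0 ⇒ exp(Q) = -1/3
  r2: exp(σ) + (0)·1 = 0 ⇒ exp(σ) = 0
Π_1 = ω^(-5/3) · Q^(-1/3) · g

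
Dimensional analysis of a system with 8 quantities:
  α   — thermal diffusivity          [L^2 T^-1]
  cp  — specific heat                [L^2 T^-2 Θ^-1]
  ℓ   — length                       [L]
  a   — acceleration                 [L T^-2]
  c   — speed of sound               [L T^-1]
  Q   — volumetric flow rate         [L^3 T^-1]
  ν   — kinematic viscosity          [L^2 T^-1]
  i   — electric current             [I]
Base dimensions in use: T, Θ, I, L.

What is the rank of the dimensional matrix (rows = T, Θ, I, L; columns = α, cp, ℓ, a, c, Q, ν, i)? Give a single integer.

Write exponents as rows T,Θ,I,L / cols α,cp,ℓ,a,c,Q,ν,i:
  T: [-1 -2  0 -2 -1 -1 -1  0]
  Θ: [ 0 -1  0  0  0  0  0  0]
  I: [ 0  0  0  0  0  0  0  1]
  L: [ 2  2  1  1  1  3  2  0]
Row reduction gives pivot columns α,cp,ℓ,i; rank = 4

4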